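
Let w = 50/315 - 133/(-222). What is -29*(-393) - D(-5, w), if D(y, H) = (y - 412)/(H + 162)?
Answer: 8649725523/758777 ≈ 11400.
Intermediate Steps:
w = 3533/4662 (w = 50*(1/315) - 133*(-1/222) = 10/63 + 133/222 = 3533/4662 ≈ 0.75783)
D(y, H) = (-412 + y)/(162 + H)
-29*(-393) - D(-5, w) = -29*(-393) - (-412 - 5)/(162 + 3533/4662) = 11397 - (-417)/758777/4662 = 11397 - 4662*(-417)/758777 = 11397 - 1*(-1944054/758777) = 11397 + 1944054/758777 = 8649725523/758777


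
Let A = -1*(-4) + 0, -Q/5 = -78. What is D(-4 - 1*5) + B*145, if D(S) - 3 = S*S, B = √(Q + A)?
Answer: 84 + 145*√394 ≈ 2962.2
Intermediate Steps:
Q = 390 (Q = -5*(-78) = 390)
A = 4 (A = 4 + 0 = 4)
B = √394 (B = √(390 + 4) = √394 ≈ 19.849)
D(S) = 3 + S² (D(S) = 3 + S*S = 3 + S²)
D(-4 - 1*5) + B*145 = (3 + (-4 - 1*5)²) + √394*145 = (3 + (-4 - 5)²) + 145*√394 = (3 + (-9)²) + 145*√394 = (3 + 81) + 145*√394 = 84 + 145*√394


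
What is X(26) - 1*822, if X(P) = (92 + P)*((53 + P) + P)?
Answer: 11568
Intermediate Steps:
X(P) = (53 + 2*P)*(92 + P) (X(P) = (92 + P)*(53 + 2*P) = (53 + 2*P)*(92 + P))
X(26) - 1*822 = (4876 + 2*26**2 + 237*26) - 1*822 = (4876 + 2*676 + 6162) - 822 = (4876 + 1352 + 6162) - 822 = 12390 - 822 = 11568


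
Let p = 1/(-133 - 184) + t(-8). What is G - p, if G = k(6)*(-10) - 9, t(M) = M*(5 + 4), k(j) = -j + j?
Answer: 19972/317 ≈ 63.003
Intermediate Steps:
k(j) = 0
t(M) = 9*M (t(M) = M*9 = 9*M)
G = -9 (G = 0*(-10) - 9 = 0 - 9 = -9)
p = -22825/317 (p = 1/(-133 - 184) + 9*(-8) = 1/(-317) - 72 = -1/317 - 72 = -22825/317 ≈ -72.003)
G - p = -9 - 1*(-22825/317) = -9 + 22825/317 = 19972/317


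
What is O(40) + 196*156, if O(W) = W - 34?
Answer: 30582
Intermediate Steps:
O(W) = -34 + W
O(40) + 196*156 = (-34 + 40) + 196*156 = 6 + 30576 = 30582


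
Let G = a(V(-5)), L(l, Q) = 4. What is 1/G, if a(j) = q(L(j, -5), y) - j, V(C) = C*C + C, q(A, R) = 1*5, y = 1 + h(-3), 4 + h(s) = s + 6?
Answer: -1/15 ≈ -0.066667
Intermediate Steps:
h(s) = 2 + s (h(s) = -4 + (s + 6) = -4 + (6 + s) = 2 + s)
y = 0 (y = 1 + (2 - 3) = 1 - 1 = 0)
q(A, R) = 5
V(C) = C + C² (V(C) = C² + C = C + C²)
a(j) = 5 - j
G = -15 (G = 5 - (-5)*(1 - 5) = 5 - (-5)*(-4) = 5 - 1*20 = 5 - 20 = -15)
1/G = 1/(-15) = -1/15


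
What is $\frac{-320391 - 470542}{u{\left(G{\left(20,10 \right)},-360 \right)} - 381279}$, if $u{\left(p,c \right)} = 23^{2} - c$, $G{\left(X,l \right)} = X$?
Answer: $\frac{790933}{380390} \approx 2.0793$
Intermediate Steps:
$u{\left(p,c \right)} = 529 - c$
$\frac{-320391 - 470542}{u{\left(G{\left(20,10 \right)},-360 \right)} - 381279} = \frac{-320391 - 470542}{\left(529 - -360\right) - 381279} = - \frac{790933}{\left(529 + 360\right) - 381279} = - \frac{790933}{889 - 381279} = - \frac{790933}{-380390} = \left(-790933\right) \left(- \frac{1}{380390}\right) = \frac{790933}{380390}$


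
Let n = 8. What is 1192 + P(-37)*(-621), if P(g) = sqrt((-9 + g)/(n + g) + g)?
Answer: 1192 - 621*I*sqrt(29783)/29 ≈ 1192.0 - 3695.5*I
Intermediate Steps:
P(g) = sqrt(g + (-9 + g)/(8 + g)) (P(g) = sqrt((-9 + g)/(8 + g) + g) = sqrt(g + (-9 + g)/(8 + g)))
1192 + P(-37)*(-621) = 1192 + sqrt((-9 - 37 - 37*(8 - 37))/(8 - 37))*(-621) = 1192 + sqrt((-9 - 37 - 37*(-29))/(-29))*(-621) = 1192 + sqrt(-(-9 - 37 + 1073)/29)*(-621) = 1192 + sqrt(-1/29*1027)*(-621) = 1192 + sqrt(-1027/29)*(-621) = 1192 + (I*sqrt(29783)/29)*(-621) = 1192 - 621*I*sqrt(29783)/29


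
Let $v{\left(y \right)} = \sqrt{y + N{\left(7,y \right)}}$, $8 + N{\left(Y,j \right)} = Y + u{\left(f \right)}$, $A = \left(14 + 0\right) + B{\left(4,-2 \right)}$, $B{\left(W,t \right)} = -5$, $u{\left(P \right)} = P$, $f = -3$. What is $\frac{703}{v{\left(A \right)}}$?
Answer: $\frac{703 \sqrt{5}}{5} \approx 314.39$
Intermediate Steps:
$A = 9$ ($A = \left(14 + 0\right) - 5 = 14 - 5 = 9$)
$N{\left(Y,j \right)} = -11 + Y$ ($N{\left(Y,j \right)} = -8 + \left(Y - 3\right) = -8 + \left(-3 + Y\right) = -11 + Y$)
$v{\left(y \right)} = \sqrt{-4 + y}$ ($v{\left(y \right)} = \sqrt{y + \left(-11 + 7\right)} = \sqrt{y - 4} = \sqrt{-4 + y}$)
$\frac{703}{v{\left(A \right)}} = \frac{703}{\sqrt{-4 + 9}} = \frac{703}{\sqrt{5}} = 703 \frac{\sqrt{5}}{5} = \frac{703 \sqrt{5}}{5}$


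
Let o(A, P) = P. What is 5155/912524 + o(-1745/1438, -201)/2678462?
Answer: 6812027143/1222080429044 ≈ 0.0055741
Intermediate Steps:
5155/912524 + o(-1745/1438, -201)/2678462 = 5155/912524 - 201/2678462 = 6812027143/1222080429044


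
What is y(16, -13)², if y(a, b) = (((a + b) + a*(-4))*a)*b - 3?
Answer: 160909225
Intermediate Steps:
y(a, b) = -3 + a*b*(b - 3*a) (y(a, b) = (((a + b) - 4*a)*a)*b - 3 = ((b - 3*a)*a)*b - 3 = (a*(b - 3*a))*b - 3 = a*b*(b - 3*a) - 3 = -3 + a*b*(b - 3*a))
y(16, -13)² = (-3 + 16*(-13)² - 3*(-13)*16²)² = (-3 + 16*169 - 3*(-13)*256)² = (-3 + 2704 + 9984)² = 12685² = 160909225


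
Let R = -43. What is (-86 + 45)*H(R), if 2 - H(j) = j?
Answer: -1845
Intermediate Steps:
H(j) = 2 - j
(-86 + 45)*H(R) = (-86 + 45)*(2 - 1*(-43)) = -41*(2 + 43) = -41*45 = -1845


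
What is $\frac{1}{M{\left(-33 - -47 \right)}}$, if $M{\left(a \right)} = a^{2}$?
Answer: $\frac{1}{196} \approx 0.005102$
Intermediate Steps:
$\frac{1}{M{\left(-33 - -47 \right)}} = \frac{1}{\left(-33 - -47\right)^{2}} = \frac{1}{\left(-33 + 47\right)^{2}} = \frac{1}{14^{2}} = \frac{1}{196}$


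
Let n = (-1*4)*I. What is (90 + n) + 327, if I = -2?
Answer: 425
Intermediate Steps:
n = 8 (n = -1*4*(-2) = -4*(-2) = 8)
(90 + n) + 327 = (90 + 8) + 327 = 98 + 327 = 425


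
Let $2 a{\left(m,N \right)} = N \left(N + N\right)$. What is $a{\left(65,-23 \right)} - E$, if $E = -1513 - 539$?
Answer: $2581$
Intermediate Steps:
$a{\left(m,N \right)} = N^{2}$ ($a{\left(m,N \right)} = \frac{N \left(N + N\right)}{2} = \frac{N 2 N}{2} = \frac{2 N^{2}}{2} = N^{2}$)
$E = -2052$
$a{\left(65,-23 \right)} - E = \left(-23\right)^{2} - -2052 = 529 + 2052 = 2581$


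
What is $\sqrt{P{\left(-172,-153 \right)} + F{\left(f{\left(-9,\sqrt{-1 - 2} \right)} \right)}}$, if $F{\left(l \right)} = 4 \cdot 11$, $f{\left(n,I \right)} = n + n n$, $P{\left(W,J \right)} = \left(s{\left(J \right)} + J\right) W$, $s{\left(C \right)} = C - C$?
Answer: $2 \sqrt{6590} \approx 162.36$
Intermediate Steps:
$s{\left(C \right)} = 0$
$P{\left(W,J \right)} = J W$ ($P{\left(W,J \right)} = \left(0 + J\right) W = J W$)
$f{\left(n,I \right)} = n + n^{2}$
$F{\left(l \right)} = 44$
$\sqrt{P{\left(-172,-153 \right)} + F{\left(f{\left(-9,\sqrt{-1 - 2} \right)} \right)}} = \sqrt{\left(-153\right) \left(-172\right) + 44} = \sqrt{26316 + 44} = \sqrt{26360} = 2 \sqrt{6590}$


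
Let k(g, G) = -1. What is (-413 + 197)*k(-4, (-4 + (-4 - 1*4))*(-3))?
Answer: 216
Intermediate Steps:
(-413 + 197)*k(-4, (-4 + (-4 - 1*4))*(-3)) = (-413 + 197)*(-1) = -216*(-1) = 216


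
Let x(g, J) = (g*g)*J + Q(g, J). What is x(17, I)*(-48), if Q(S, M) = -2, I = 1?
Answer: -13776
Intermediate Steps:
x(g, J) = -2 + J*g**2 (x(g, J) = (g*g)*J - 2 = g**2*J - 2 = J*g**2 - 2 = -2 + J*g**2)
x(17, I)*(-48) = (-2 + 1*17**2)*(-48) = (-2 + 1*289)*(-48) = (-2 + 289)*(-48) = 287*(-48) = -13776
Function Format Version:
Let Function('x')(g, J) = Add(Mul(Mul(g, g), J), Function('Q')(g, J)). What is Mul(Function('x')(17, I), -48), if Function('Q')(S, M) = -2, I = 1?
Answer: -13776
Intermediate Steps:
Function('x')(g, J) = Add(-2, Mul(J, Pow(g, 2))) (Function('x')(g, J) = Add(Mul(Mul(g, g), J), -2) = Add(Mul(Pow(g, 2), J), -2) = Add(Mul(J, Pow(g, 2)), -2) = Add(-2, Mul(J, Pow(g, 2))))
Mul(Function('x')(17, I), -48) = Mul(Add(-2, Mul(1, Pow(17, 2))), -48) = Mul(Add(-2, Mul(1, 289)), -48) = Mul(Add(-2, 289), -48) = Mul(287, -48) = -13776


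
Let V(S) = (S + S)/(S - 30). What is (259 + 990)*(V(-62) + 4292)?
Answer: 123335003/23 ≈ 5.3624e+6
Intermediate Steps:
V(S) = 2*S/(-30 + S) (V(S) = (2*S)/(-30 + S) = 2*S/(-30 + S))
(259 + 990)*(V(-62) + 4292) = (259 + 990)*(2*(-62)/(-30 - 62) + 4292) = 1249*(2*(-62)/(-92) + 4292) = 1249*(2*(-62)*(-1/92) + 4292) = 1249*(31/23 + 4292) = 1249*(98747/23) = 123335003/23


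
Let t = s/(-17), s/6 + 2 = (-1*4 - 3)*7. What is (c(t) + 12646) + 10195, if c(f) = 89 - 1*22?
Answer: 22908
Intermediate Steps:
s = -306 (s = -12 + 6*((-1*4 - 3)*7) = -12 + 6*((-4 - 3)*7) = -12 + 6*(-7*7) = -12 + 6*(-49) = -12 - 294 = -306)
t = 18 (t = -306/(-17) = -306*(-1/17) = 18)
c(f) = 67 (c(f) = 89 - 22 = 67)
(c(t) + 12646) + 10195 = (67 + 12646) + 10195 = 12713 + 10195 = 22908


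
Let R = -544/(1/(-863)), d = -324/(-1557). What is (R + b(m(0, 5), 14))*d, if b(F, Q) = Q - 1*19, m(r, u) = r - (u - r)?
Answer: 16900812/173 ≈ 97693.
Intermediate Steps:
m(r, u) = -u + 2*r (m(r, u) = r + (r - u) = -u + 2*r)
b(F, Q) = -19 + Q (b(F, Q) = Q - 19 = -19 + Q)
d = 36/173 (d = -324*(-1/1557) = 36/173 ≈ 0.20809)
R = 469472 (R = -544/(-1/863) = -544*(-863) = 469472)
(R + b(m(0, 5), 14))*d = (469472 + (-19 + 14))*(36/173) = (469472 - 5)*(36/173) = 469467*(36/173) = 16900812/173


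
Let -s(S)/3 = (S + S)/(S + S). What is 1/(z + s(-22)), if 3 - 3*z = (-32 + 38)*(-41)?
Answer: 1/80 ≈ 0.012500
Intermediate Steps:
z = 83 (z = 1 - (-32 + 38)*(-41)/3 = 1 - 2*(-41) = 1 - 1/3*(-246) = 1 + 82 = 83)
s(S) = -3 (s(S) = -3*(S + S)/(S + S) = -3*2*S/(2*S) = -3*2*S*1/(2*S) = -3*1 = -3)
1/(z + s(-22)) = 1/(83 - 3) = 1/80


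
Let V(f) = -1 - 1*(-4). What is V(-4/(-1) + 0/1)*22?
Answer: 66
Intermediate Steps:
V(f) = 3 (V(f) = -1 + 4 = 3)
V(-4/(-1) + 0/1)*22 = 3*22 = 66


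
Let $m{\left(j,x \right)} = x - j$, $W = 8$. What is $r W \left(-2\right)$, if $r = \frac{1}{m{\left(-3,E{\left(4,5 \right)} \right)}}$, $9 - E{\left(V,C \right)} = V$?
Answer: $-2$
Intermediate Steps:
$E{\left(V,C \right)} = 9 - V$
$r = \frac{1}{8}$ ($r = \frac{1}{\left(9 - 4\right) - -3} = \frac{1}{\left(9 - 4\right) + 3} = \frac{1}{5 + 3} = \frac{1}{8} \approx 0.125$)
$r W \left(-2\right) = \frac{1}{8} \cdot 8 \left(-2\right) = 1 \left(-2\right) = -2$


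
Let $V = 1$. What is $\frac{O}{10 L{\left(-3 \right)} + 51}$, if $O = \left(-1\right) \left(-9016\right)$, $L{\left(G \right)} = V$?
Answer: $\frac{9016}{61} \approx 147.8$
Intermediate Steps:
$L{\left(G \right)} = 1$
$O = 9016$
$\frac{O}{10 L{\left(-3 \right)} + 51} = \frac{9016}{10 \cdot 1 + 51} = \frac{9016}{10 + 51} = \frac{9016}{61}$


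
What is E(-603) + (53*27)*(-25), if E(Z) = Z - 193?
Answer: -36571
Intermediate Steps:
E(Z) = -193 + Z
E(-603) + (53*27)*(-25) = (-193 - 603) + (53*27)*(-25) = -796 + 1431*(-25) = -796 - 35775 = -36571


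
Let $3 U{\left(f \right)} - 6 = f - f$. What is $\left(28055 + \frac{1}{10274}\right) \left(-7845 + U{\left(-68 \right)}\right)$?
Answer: $- \frac{205513031623}{934} \approx -2.2004 \cdot 10^{8}$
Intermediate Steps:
$U{\left(f \right)} = 2$ ($U{\left(f \right)} = 2 + \frac{f - f}{3} = 2 + \frac{1}{3} \cdot 0 = 2 + 0 = 2$)
$\left(28055 + \frac{1}{10274}\right) \left(-7845 + U{\left(-68 \right)}\right) = \left(28055 + \frac{1}{10274}\right) \left(-7845 + 2\right) = \left(28055 + \frac{1}{10274}\right) \left(-7843\right) = \frac{288237071}{10274} \left(-7843\right) = - \frac{205513031623}{934}$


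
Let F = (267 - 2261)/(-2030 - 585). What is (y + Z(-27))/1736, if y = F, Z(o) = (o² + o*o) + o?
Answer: 3744059/4539640 ≈ 0.82475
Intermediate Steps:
Z(o) = o + 2*o² (Z(o) = (o² + o²) + o = 2*o² + o = o + 2*o²)
F = 1994/2615 (F = -1994/(-2615) = -1994*(-1/2615) = 1994/2615 ≈ 0.76252)
y = 1994/2615 ≈ 0.76252
(y + Z(-27))/1736 = (1994/2615 - 27*(1 + 2*(-27)))/1736 = (1994/2615 - 27*(1 - 54))*(1/1736) = (1994/2615 - 27*(-53))*(1/1736) = (1994/2615 + 1431)*(1/1736) = (3744059/2615)*(1/1736) = 3744059/4539640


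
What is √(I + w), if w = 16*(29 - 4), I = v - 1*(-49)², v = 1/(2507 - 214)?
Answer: 2*I*√2630238389/2293 ≈ 44.733*I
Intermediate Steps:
v = 1/2293 ≈ 0.00043611
I = -5505492/2293 (I = 1/2293 - 1*(-49)² = 1/2293 - 1*2401 = 1/2293 - 2401 = -5505492/2293 ≈ -2401.0)
w = 400 (w = 16*25 = 400)
√(I + w) = √(-5505492/2293 + 400) = √(-4588292/2293) = 2*I*√2630238389/2293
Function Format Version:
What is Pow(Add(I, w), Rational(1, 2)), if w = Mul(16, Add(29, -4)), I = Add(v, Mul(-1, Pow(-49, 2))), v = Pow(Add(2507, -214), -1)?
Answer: Mul(Rational(2, 2293), I, Pow(2630238389, Rational(1, 2))) ≈ Mul(44.733, I)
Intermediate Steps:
v = Rational(1, 2293) (v = Pow(2293, -1) = Rational(1, 2293) ≈ 0.00043611)
I = Rational(-5505492, 2293) (I = Add(Rational(1, 2293), Mul(-1, Pow(-49, 2))) = Add(Rational(1, 2293), Mul(-1, 2401)) = Add(Rational(1, 2293), -2401) = Rational(-5505492, 2293) ≈ -2401.0)
w = 400 (w = Mul(16, 25) = 400)
Pow(Add(I, w), Rational(1, 2)) = Pow(Add(Rational(-5505492, 2293), 400), Rational(1, 2)) = Pow(Rational(-4588292, 2293), Rational(1, 2)) = Mul(Rational(2, 2293), I, Pow(2630238389, Rational(1, 2)))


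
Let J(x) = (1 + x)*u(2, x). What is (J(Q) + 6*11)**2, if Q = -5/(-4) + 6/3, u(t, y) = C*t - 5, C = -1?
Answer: 21025/16 ≈ 1314.1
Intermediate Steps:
u(t, y) = -5 - t (u(t, y) = -t - 5 = -5 - t)
Q = 13/4 (Q = -5*(-1/4) + 6*(1/3) = 5/4 + 2 = 13/4 ≈ 3.2500)
J(x) = -7 - 7*x (J(x) = (1 + x)*(-5 - 1*2) = (1 + x)*(-5 - 2) = (1 + x)*(-7) = -7 - 7*x)
(J(Q) + 6*11)**2 = ((-7 - 7*13/4) + 6*11)**2 = ((-7 - 91/4) + 66)**2 = (-119/4 + 66)**2 = (145/4)**2 = 21025/16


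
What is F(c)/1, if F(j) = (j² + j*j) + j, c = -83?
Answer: 13695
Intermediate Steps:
F(j) = j + 2*j² (F(j) = (j² + j²) + j = 2*j² + j = j + 2*j²)
F(c)/1 = (-83*(1 + 2*(-83)))/1 = 1*(-83*(1 - 166)) = 1*(-83*(-165)) = 1*13695 = 13695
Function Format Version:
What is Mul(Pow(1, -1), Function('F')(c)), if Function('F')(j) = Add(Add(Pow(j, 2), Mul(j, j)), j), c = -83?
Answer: 13695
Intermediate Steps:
Function('F')(j) = Add(j, Mul(2, Pow(j, 2))) (Function('F')(j) = Add(Add(Pow(j, 2), Pow(j, 2)), j) = Add(Mul(2, Pow(j, 2)), j) = Add(j, Mul(2, Pow(j, 2))))
Mul(Pow(1, -1), Function('F')(c)) = Mul(Pow(1, -1), Mul(-83, Add(1, Mul(2, -83)))) = Mul(1, Mul(-83, Add(1, -166))) = Mul(1, Mul(-83, -165)) = Mul(1, 13695) = 13695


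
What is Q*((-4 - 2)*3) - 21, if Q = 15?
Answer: -291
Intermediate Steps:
Q*((-4 - 2)*3) - 21 = 15*((-4 - 2)*3) - 21 = 15*(-6*3) - 21 = 15*(-18) - 21 = -270 - 21 = -291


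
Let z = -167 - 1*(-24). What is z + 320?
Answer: 177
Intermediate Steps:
z = -143 (z = -167 + 24 = -143)
z + 320 = -143 + 320 = 177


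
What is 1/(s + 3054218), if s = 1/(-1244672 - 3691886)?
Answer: 4936558/15077324301643 ≈ 3.2742e-7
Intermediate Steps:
s = -1/4936558 (s = 1/(-4936558) = -1/4936558 ≈ -2.0257e-7)
1/(s + 3054218) = 1/(-1/4936558 + 3054218) = 1/(15077324301643/4936558) = 4936558/15077324301643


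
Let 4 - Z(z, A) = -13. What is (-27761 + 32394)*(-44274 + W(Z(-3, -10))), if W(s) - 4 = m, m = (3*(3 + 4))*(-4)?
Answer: -205492082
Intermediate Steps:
Z(z, A) = 17 (Z(z, A) = 4 - 1*(-13) = 4 + 13 = 17)
m = -84 (m = (3*7)*(-4) = 21*(-4) = -84)
W(s) = -80 (W(s) = 4 - 84 = -80)
(-27761 + 32394)*(-44274 + W(Z(-3, -10))) = (-27761 + 32394)*(-44274 - 80) = 4633*(-44354) = -205492082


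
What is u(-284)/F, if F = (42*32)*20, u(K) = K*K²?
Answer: -357911/420 ≈ -852.17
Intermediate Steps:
u(K) = K³
F = 26880 (F = 1344*20 = 26880)
u(-284)/F = (-284)³/26880 = -22906304*1/26880 = -357911/420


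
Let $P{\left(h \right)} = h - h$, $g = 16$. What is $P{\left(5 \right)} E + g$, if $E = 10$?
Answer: $16$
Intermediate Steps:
$P{\left(h \right)} = 0$
$P{\left(5 \right)} E + g = 0 \cdot 10 + 16 = 0 + 16 = 16$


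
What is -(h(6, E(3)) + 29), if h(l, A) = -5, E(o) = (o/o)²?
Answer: -24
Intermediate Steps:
E(o) = 1 (E(o) = 1² = 1)
-(h(6, E(3)) + 29) = -(-5 + 29) = -1*24 = -24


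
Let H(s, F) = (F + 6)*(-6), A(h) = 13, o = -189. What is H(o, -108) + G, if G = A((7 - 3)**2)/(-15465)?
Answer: 9464567/15465 ≈ 612.00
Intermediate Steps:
H(s, F) = -36 - 6*F (H(s, F) = (6 + F)*(-6) = -36 - 6*F)
G = -13/15465 (G = 13/(-15465) = 13*(-1/15465) = -13/15465 ≈ -0.00084061)
H(o, -108) + G = (-36 - 6*(-108)) - 13/15465 = (-36 + 648) - 13/15465 = 612 - 13/15465 = 9464567/15465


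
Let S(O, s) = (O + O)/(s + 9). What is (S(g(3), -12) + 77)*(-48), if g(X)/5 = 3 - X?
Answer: -3696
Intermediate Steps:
g(X) = 15 - 5*X (g(X) = 5*(3 - X) = 15 - 5*X)
S(O, s) = 2*O/(9 + s) (S(O, s) = (2*O)/(9 + s) = 2*O/(9 + s))
(S(g(3), -12) + 77)*(-48) = (2*(15 - 5*3)/(9 - 12) + 77)*(-48) = (2*(15 - 15)/(-3) + 77)*(-48) = (2*0*(-1/3) + 77)*(-48) = (0 + 77)*(-48) = 77*(-48) = -3696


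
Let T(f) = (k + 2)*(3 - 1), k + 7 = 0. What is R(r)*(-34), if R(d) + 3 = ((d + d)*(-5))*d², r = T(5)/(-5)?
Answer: 2822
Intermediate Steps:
k = -7 (k = -7 + 0 = -7)
T(f) = -10 (T(f) = (-7 + 2)*(3 - 1) = -5*2 = -10)
r = 2 (r = -10/(-5) = -10*(-⅕) = 2)
R(d) = -3 - 10*d³ (R(d) = -3 + ((d + d)*(-5))*d² = -3 + ((2*d)*(-5))*d² = -3 + (-10*d)*d² = -3 - 10*d³)
R(r)*(-34) = (-3 - 10*2³)*(-34) = (-3 - 10*8)*(-34) = (-3 - 80)*(-34) = -83*(-34) = 2822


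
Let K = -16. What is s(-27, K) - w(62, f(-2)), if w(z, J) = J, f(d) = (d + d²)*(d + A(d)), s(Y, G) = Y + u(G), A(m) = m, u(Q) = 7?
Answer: -12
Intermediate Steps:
s(Y, G) = 7 + Y (s(Y, G) = Y + 7 = 7 + Y)
f(d) = 2*d*(d + d²) (f(d) = (d + d²)*(d + d) = (d + d²)*(2*d) = 2*d*(d + d²))
s(-27, K) - w(62, f(-2)) = (7 - 27) - 2*(-2)²*(1 - 2) = -20 - 2*4*(-1) = -20 - 1*(-8) = -20 + 8 = -12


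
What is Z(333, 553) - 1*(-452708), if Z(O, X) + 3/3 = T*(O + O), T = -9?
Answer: 446713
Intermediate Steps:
Z(O, X) = -1 - 18*O (Z(O, X) = -1 - 9*(O + O) = -1 - 18*O)
Z(333, 553) - 1*(-452708) = (-1 - 18*333) - 1*(-452708) = (-1 - 5994) + 452708 = -5995 + 452708 = 446713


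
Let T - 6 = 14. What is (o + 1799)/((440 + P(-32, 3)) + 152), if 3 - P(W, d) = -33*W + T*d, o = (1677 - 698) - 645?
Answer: -2133/521 ≈ -4.0940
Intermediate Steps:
T = 20 (T = 6 + 14 = 20)
o = 334 (o = 979 - 645 = 334)
P(W, d) = 3 - 20*d + 33*W (P(W, d) = 3 - (-33*W + 20*d) = 3 + (-20*d + 33*W) = 3 - 20*d + 33*W)
(o + 1799)/((440 + P(-32, 3)) + 152) = (334 + 1799)/((440 + (3 - 20*3 + 33*(-32))) + 152) = 2133/((440 + (3 - 60 - 1056)) + 152) = 2133/((440 - 1113) + 152) = 2133/(-673 + 152) = 2133/(-521) = 2133*(-1/521) = -2133/521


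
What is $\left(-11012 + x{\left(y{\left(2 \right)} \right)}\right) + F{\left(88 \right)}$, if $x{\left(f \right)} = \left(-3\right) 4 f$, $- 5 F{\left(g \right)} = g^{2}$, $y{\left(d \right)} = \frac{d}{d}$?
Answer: $- \frac{62864}{5} \approx -12573.0$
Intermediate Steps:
$y{\left(d \right)} = 1$
$F{\left(g \right)} = - \frac{g^{2}}{5}$
$x{\left(f \right)} = - 12 f$
$\left(-11012 + x{\left(y{\left(2 \right)} \right)}\right) + F{\left(88 \right)} = \left(-11012 - 12\right) - \frac{88^{2}}{5} = \left(-11012 - 12\right) - \frac{7744}{5} = -11024 - \frac{7744}{5} = - \frac{62864}{5}$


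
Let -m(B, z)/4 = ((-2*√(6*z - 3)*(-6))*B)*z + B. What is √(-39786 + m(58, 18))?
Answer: √(-40018 - 50112*√105) ≈ 743.98*I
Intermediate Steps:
m(B, z) = -4*B - 48*B*z*√(-3 + 6*z) (m(B, z) = -4*(((-2*√(6*z - 3)*(-6))*B)*z + B) = -4*(((-2*√(-3 + 6*z)*(-6))*B)*z + B) = -4*(((12*√(-3 + 6*z))*B)*z + B) = -4*((12*B*√(-3 + 6*z))*z + B) = -4*(12*B*z*√(-3 + 6*z) + B) = -4*(B + 12*B*z*√(-3 + 6*z)) = -4*B - 48*B*z*√(-3 + 6*z))
√(-39786 + m(58, 18)) = √(-39786 - 4*58*(1 + 12*18*√(-3 + 6*18))) = √(-39786 - 4*58*(1 + 12*18*√(-3 + 108))) = √(-39786 - 4*58*(1 + 12*18*√105)) = √(-39786 - 4*58*(1 + 216*√105)) = √(-39786 + (-232 - 50112*√105)) = √(-40018 - 50112*√105)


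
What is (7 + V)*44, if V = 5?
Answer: 528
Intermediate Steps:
(7 + V)*44 = (7 + 5)*44 = 12*44 = 528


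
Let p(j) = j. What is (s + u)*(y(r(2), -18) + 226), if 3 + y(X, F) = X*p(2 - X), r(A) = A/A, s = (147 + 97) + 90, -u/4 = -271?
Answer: 317632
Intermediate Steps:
u = 1084 (u = -4*(-271) = 1084)
s = 334 (s = 244 + 90 = 334)
r(A) = 1
y(X, F) = -3 + X*(2 - X)
(s + u)*(y(r(2), -18) + 226) = (334 + 1084)*((-3 - 1*1*(-2 + 1)) + 226) = 1418*((-3 - 1*1*(-1)) + 226) = 1418*((-3 + 1) + 226) = 1418*(-2 + 226) = 1418*224 = 317632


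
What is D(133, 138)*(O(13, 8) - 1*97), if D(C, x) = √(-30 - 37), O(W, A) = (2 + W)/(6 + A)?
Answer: -1343*I*√67/14 ≈ -785.21*I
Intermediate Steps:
O(W, A) = (2 + W)/(6 + A)
D(C, x) = I*√67 (D(C, x) = √(-67) = I*√67)
D(133, 138)*(O(13, 8) - 1*97) = (I*√67)*((2 + 13)/(6 + 8) - 1*97) = (I*√67)*(15/14 - 97) = (I*√67)*(-1343/14) = -1343*I*√67/14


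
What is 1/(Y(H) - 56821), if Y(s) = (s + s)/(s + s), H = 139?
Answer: -1/56820 ≈ -1.7599e-5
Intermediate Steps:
Y(s) = 1 (Y(s) = (2*s)/((2*s)) = (2*s)*(1/(2*s)) = 1)
1/(Y(H) - 56821) = 1/(1 - 56821) = 1/(-56820) = -1/56820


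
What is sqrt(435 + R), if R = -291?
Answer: 12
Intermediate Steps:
sqrt(435 + R) = sqrt(435 - 291) = sqrt(144) = 12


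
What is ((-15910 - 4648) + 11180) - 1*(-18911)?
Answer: 9533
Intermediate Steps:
((-15910 - 4648) + 11180) - 1*(-18911) = (-20558 + 11180) + 18911 = -9378 + 18911 = 9533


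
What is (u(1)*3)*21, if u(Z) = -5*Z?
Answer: -315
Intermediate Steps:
(u(1)*3)*21 = (-5*1*3)*21 = -5*3*21 = -15*21 = -315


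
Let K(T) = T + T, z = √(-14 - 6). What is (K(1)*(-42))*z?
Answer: -168*I*√5 ≈ -375.66*I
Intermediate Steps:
z = 2*I*√5 (z = √(-20) = 2*I*√5 ≈ 4.4721*I)
K(T) = 2*T
(K(1)*(-42))*z = ((2*1)*(-42))*(2*I*√5) = (2*(-42))*(2*I*√5) = -168*I*√5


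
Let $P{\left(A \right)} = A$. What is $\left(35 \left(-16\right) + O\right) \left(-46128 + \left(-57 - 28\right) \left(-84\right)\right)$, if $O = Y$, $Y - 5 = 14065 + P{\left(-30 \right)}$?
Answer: $-525558240$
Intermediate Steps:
$Y = 14040$ ($Y = 5 + \left(14065 - 30\right) = 5 + 14035 = 14040$)
$O = 14040$
$\left(35 \left(-16\right) + O\right) \left(-46128 + \left(-57 - 28\right) \left(-84\right)\right) = \left(35 \left(-16\right) + 14040\right) \left(-46128 + \left(-57 - 28\right) \left(-84\right)\right) = \left(-560 + 14040\right) \left(-46128 - -7140\right) = 13480 \left(-46128 + 7140\right) = 13480 \left(-38988\right) = -525558240$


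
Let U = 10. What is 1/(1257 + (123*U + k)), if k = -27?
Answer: 1/2460 ≈ 0.00040650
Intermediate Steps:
1/(1257 + (123*U + k)) = 1/(1257 + (123*10 - 27)) = 1/(1257 + (1230 - 27)) = 1/(1257 + 1203) = 1/2460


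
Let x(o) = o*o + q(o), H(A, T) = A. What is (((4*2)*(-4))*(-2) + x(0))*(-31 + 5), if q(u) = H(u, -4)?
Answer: -1664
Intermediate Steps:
q(u) = u
x(o) = o + o² (x(o) = o*o + o = o² + o = o + o²)
(((4*2)*(-4))*(-2) + x(0))*(-31 + 5) = (((4*2)*(-4))*(-2) + 0*(1 + 0))*(-31 + 5) = ((8*(-4))*(-2) + 0*1)*(-26) = (-32*(-2) + 0)*(-26) = (64 + 0)*(-26) = 64*(-26) = -1664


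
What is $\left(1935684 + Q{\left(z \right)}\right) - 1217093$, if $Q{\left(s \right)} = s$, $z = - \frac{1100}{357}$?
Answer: $\frac{256535887}{357} \approx 7.1859 \cdot 10^{5}$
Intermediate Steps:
$z = - \frac{1100}{357}$ ($z = \left(-1100\right) \frac{1}{357} = - \frac{1100}{357} \approx -3.0812$)
$\left(1935684 + Q{\left(z \right)}\right) - 1217093 = \left(1935684 - \frac{1100}{357}\right) - 1217093 = \frac{691038088}{357} - 1217093 = \frac{256535887}{357}$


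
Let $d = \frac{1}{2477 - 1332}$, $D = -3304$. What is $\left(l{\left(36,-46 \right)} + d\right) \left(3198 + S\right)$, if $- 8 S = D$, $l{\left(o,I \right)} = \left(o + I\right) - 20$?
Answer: $- \frac{124034239}{1145} \approx -1.0833 \cdot 10^{5}$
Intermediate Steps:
$l{\left(o,I \right)} = -20 + I + o$ ($l{\left(o,I \right)} = \left(I + o\right) - 20 = -20 + I + o$)
$S = 413$ ($S = \left(- \frac{1}{8}\right) \left(-3304\right) = 413$)
$d = \frac{1}{1145} \approx 0.00087336$
$\left(l{\left(36,-46 \right)} + d\right) \left(3198 + S\right) = \left(\left(-20 - 46 + 36\right) + \frac{1}{1145}\right) \left(3198 + 413\right) = \left(-30 + \frac{1}{1145}\right) 3611 = \left(- \frac{34349}{1145}\right) 3611 = - \frac{124034239}{1145}$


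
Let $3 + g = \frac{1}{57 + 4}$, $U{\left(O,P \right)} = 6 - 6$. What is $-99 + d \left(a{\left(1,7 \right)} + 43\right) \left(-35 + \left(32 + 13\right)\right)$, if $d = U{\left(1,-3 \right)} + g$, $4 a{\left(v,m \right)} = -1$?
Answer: $- \frac{83844}{61} \approx -1374.5$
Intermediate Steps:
$U{\left(O,P \right)} = 0$ ($U{\left(O,P \right)} = 6 - 6 = 0$)
$a{\left(v,m \right)} = - \frac{1}{4}$ ($a{\left(v,m \right)} = \frac{1}{4} \left(-1\right) = - \frac{1}{4}$)
$g = - \frac{182}{61}$ ($g = -3 + \frac{1}{57 + 4} = -3 + \frac{1}{61} = - \frac{182}{61} \approx -2.9836$)
$d = - \frac{182}{61}$ ($d = 0 - \frac{182}{61} = - \frac{182}{61} \approx -2.9836$)
$-99 + d \left(a{\left(1,7 \right)} + 43\right) \left(-35 + \left(32 + 13\right)\right) = -99 - \frac{182 \left(- \frac{1}{4} + 43\right) \left(-35 + \left(32 + 13\right)\right)}{61} = -99 - \frac{182 \frac{171 \left(-35 + 45\right)}{4}}{61} = -99 - \frac{182 \cdot \frac{171}{4} \cdot 10}{61} = -99 - \frac{77805}{61} = - \frac{83844}{61}$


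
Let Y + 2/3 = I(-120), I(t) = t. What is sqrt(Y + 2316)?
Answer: sqrt(19758)/3 ≈ 46.854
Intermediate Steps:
Y = -362/3 (Y = -2/3 - 120 = -362/3 ≈ -120.67)
sqrt(Y + 2316) = sqrt(-362/3 + 2316) = sqrt(6586/3) = sqrt(19758)/3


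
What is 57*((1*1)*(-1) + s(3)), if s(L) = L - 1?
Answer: 57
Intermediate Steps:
s(L) = -1 + L
57*((1*1)*(-1) + s(3)) = 57*((1*1)*(-1) + (-1 + 3)) = 57*(1*(-1) + 2) = 57*(-1 + 2) = 57*1 = 57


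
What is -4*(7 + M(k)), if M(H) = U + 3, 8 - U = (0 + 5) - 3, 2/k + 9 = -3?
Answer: -64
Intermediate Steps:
k = -⅙ (k = 2/(-9 - 3) = 2/(-12) = 2*(-1/12) = -⅙ ≈ -0.16667)
U = 6 (U = 8 - ((0 + 5) - 3) = 8 - (5 - 3) = 8 - 1*2 = 8 - 2 = 6)
M(H) = 9 (M(H) = 6 + 3 = 9)
-4*(7 + M(k)) = -4*(7 + 9) = -4*16 = -64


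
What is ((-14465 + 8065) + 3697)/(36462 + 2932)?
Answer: -2703/39394 ≈ -0.068614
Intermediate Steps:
((-14465 + 8065) + 3697)/(36462 + 2932) = (-6400 + 3697)/39394 = -2703*1/39394 = -2703/39394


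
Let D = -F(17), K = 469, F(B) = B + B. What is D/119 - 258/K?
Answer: -56/67 ≈ -0.83582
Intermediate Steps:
F(B) = 2*B
D = -34 (D = -2*17 = -1*34 = -34)
D/119 - 258/K = -34/119 - 258/469 = -34*1/119 - 258*1/469 = -2/7 - 258/469 = -56/67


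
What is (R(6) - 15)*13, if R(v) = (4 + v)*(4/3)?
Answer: -65/3 ≈ -21.667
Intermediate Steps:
R(v) = 16/3 + 4*v/3 (R(v) = (4 + v)*(4*(1/3)) = (4 + v)*(4/3) = 16/3 + 4*v/3)
(R(6) - 15)*13 = ((16/3 + (4/3)*6) - 15)*13 = ((16/3 + 8) - 15)*13 = (40/3 - 15)*13 = -5/3*13 = -65/3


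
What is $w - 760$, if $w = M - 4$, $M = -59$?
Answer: $-823$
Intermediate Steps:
$w = -63$ ($w = -59 - 4 = -63$)
$w - 760 = -63 - 760 = -823$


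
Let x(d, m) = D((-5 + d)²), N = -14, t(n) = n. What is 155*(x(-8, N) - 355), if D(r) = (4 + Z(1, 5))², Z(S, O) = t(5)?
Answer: -42470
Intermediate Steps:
Z(S, O) = 5
D(r) = 81 (D(r) = (4 + 5)² = 9² = 81)
x(d, m) = 81
155*(x(-8, N) - 355) = 155*(81 - 355) = 155*(-274) = -42470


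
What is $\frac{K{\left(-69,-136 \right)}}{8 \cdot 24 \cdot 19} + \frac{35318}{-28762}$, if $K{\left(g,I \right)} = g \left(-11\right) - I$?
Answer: $- \frac{51549037}{52461888} \approx -0.9826$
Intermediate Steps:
$K{\left(g,I \right)} = - I - 11 g$ ($K{\left(g,I \right)} = - 11 g - I = - I - 11 g$)
$\frac{K{\left(-69,-136 \right)}}{8 \cdot 24 \cdot 19} + \frac{35318}{-28762} = \frac{\left(-1\right) \left(-136\right) - -759}{8 \cdot 24 \cdot 19} + \frac{35318}{-28762} = \frac{136 + 759}{192 \cdot 19} + 35318 \left(- \frac{1}{28762}\right) = \frac{895}{3648} - \frac{17659}{14381} = - \frac{51549037}{52461888}$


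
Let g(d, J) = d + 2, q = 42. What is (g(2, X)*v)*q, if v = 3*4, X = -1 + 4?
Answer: 2016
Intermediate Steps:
X = 3
v = 12
g(d, J) = 2 + d
(g(2, X)*v)*q = ((2 + 2)*12)*42 = (4*12)*42 = 48*42 = 2016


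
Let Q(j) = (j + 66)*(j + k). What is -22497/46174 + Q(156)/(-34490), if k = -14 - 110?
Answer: -551970813/796270630 ≈ -0.69320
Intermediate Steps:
k = -124
Q(j) = (-124 + j)*(66 + j) (Q(j) = (j + 66)*(j - 124) = (66 + j)*(-124 + j) = (-124 + j)*(66 + j))
-22497/46174 + Q(156)/(-34490) = -22497/46174 + (-8184 + 156**2 - 58*156)/(-34490) = -22497*1/46174 + (-8184 + 24336 - 9048)*(-1/34490) = -22497/46174 + 7104*(-1/34490) = -22497/46174 - 3552/17245 = -551970813/796270630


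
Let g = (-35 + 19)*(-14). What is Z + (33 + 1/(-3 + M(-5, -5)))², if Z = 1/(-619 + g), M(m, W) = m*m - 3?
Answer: 155781319/142595 ≈ 1092.5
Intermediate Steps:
M(m, W) = -3 + m² (M(m, W) = m² - 3 = -3 + m²)
g = 224 (g = -16*(-14) = 224)
Z = -1/395 (Z = 1/(-619 + 224) = 1/(-395) = -1/395 ≈ -0.0025316)
Z + (33 + 1/(-3 + M(-5, -5)))² = -1/395 + (33 + 1/(-3 + (-3 + (-5)²)))² = -1/395 + (33 + 1/(-3 + (-3 + 25)))² = -1/395 + (33 + 1/(-3 + 22))² = -1/395 + (33 + 1/19)² = -1/395 + (628/19)² = -1/395 + 394384/361 = 155781319/142595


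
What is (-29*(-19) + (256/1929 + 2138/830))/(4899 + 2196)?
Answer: 443263126/5679795825 ≈ 0.078042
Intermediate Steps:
(-29*(-19) + (256/1929 + 2138/830))/(4899 + 2196) = (551 + (256*(1/1929) + 2138*(1/830)))/7095 = (551 + (256/1929 + 1069/415))*(1/7095) = (551 + 2168341/800535)*(1/7095) = (443263126/800535)*(1/7095) = 443263126/5679795825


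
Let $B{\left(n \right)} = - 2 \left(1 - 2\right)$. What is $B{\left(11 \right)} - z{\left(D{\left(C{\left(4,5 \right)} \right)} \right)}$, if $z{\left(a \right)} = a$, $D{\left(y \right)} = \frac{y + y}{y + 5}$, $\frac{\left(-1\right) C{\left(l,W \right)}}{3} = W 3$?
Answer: $- \frac{1}{4} \approx -0.25$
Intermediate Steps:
$C{\left(l,W \right)} = - 9 W$ ($C{\left(l,W \right)} = - 3 W 3 = - 3 \cdot 3 W = - 9 W$)
$D{\left(y \right)} = \frac{2 y}{5 + y}$
$B{\left(n \right)} = 2$ ($B{\left(n \right)} = \left(-2\right) \left(-1\right) = 2$)
$B{\left(11 \right)} - z{\left(D{\left(C{\left(4,5 \right)} \right)} \right)} = 2 - \frac{2 \left(\left(-9\right) 5\right)}{5 - 45} = 2 - 2 \left(-45\right) \frac{1}{5 - 45} = 2 - 2 \left(-45\right) \frac{1}{-40} = 2 - 2 \left(-45\right) \left(- \frac{1}{40}\right) = 2 - \frac{9}{4} = - \frac{1}{4}$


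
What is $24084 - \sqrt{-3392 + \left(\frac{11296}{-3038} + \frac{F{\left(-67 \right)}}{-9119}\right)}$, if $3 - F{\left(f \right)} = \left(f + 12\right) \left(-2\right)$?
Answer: $24084 - \frac{i \sqrt{13296705358021899}}{1978823} \approx 24084.0 - 58.273 i$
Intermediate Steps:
$F{\left(f \right)} = 27 + 2 f$ ($F{\left(f \right)} = 3 - \left(f + 12\right) \left(-2\right) = 3 - \left(12 + f\right) \left(-2\right) = 3 - \left(-24 - 2 f\right) = 3 + \left(24 + 2 f\right) = 27 + 2 f$)
$24084 - \sqrt{-3392 + \left(\frac{11296}{-3038} + \frac{F{\left(-67 \right)}}{-9119}\right)} = 24084 - \sqrt{-3392 + \left(\frac{11296}{-3038} + \frac{27 + 2 \left(-67\right)}{-9119}\right)} = 24084 - \sqrt{-3392 + \left(11296 \left(- \frac{1}{3038}\right) + \left(27 - 134\right) \left(- \frac{1}{9119}\right)\right)} = 24084 - \sqrt{-3392 - \frac{51341579}{13851761}} = 24084 - \sqrt{- \frac{47036514891}{13851761}} = 24084 - \frac{i \sqrt{13296705358021899}}{1978823}$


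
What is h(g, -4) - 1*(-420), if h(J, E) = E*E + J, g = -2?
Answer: 434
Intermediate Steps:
h(J, E) = J + E² (h(J, E) = E² + J = J + E²)
h(g, -4) - 1*(-420) = (-2 + (-4)²) - 1*(-420) = (-2 + 16) + 420 = 14 + 420 = 434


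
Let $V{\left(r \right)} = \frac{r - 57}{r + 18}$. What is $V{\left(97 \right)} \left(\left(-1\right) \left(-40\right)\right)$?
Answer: $\frac{320}{23} \approx 13.913$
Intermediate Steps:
$V{\left(r \right)} = \frac{-57 + r}{18 + r}$
$V{\left(97 \right)} \left(\left(-1\right) \left(-40\right)\right) = \frac{-57 + 97}{18 + 97} \left(\left(-1\right) \left(-40\right)\right) = \frac{1}{115} \cdot 40 \cdot 40 = \frac{8}{23} \cdot 40 = \frac{320}{23}$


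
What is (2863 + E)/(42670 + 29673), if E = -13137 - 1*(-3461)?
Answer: -6813/72343 ≈ -0.094176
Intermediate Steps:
E = -9676 (E = -13137 + 3461 = -9676)
(2863 + E)/(42670 + 29673) = (2863 - 9676)/(42670 + 29673) = -6813/72343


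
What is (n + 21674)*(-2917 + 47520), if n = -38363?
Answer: -744379467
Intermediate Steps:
(n + 21674)*(-2917 + 47520) = (-38363 + 21674)*(-2917 + 47520) = -16689*44603 = -744379467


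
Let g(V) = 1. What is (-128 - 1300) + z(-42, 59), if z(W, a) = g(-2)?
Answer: -1427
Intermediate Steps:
z(W, a) = 1
(-128 - 1300) + z(-42, 59) = (-128 - 1300) + 1 = -1428 + 1 = -1427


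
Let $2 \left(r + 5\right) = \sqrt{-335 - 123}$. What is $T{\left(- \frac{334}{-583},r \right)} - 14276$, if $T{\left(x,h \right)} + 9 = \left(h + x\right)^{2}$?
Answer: $- \frac{9775140189}{679778} - \frac{2581 i \sqrt{458}}{583} \approx -14380.0 - 94.744 i$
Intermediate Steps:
$r = -5 + \frac{i \sqrt{458}}{2}$ ($r = -5 + \frac{\sqrt{-335 - 123}}{2} = -5 + \frac{\sqrt{-458}}{2} = -5 + \frac{i \sqrt{458}}{2} \approx -5.0 + 10.7 i$)
$T{\left(x,h \right)} = -9 + \left(h + x\right)^{2}$
$T{\left(- \frac{334}{-583},r \right)} - 14276 = \left(-9 + \left(\left(-5 + \frac{i \sqrt{458}}{2}\right) - \frac{334}{-583}\right)^{2}\right) - 14276 = \left(-9 + \left(\left(-5 + \frac{i \sqrt{458}}{2}\right) - - \frac{334}{583}\right)^{2}\right) - 14276 = \left(-9 + \left(\left(-5 + \frac{i \sqrt{458}}{2}\right) + \frac{334}{583}\right)^{2}\right) - 14276 = \left(-9 + \left(- \frac{2581}{583} + \frac{i \sqrt{458}}{2}\right)^{2}\right) - 14276 = -14285 + \left(- \frac{2581}{583} + \frac{i \sqrt{458}}{2}\right)^{2}$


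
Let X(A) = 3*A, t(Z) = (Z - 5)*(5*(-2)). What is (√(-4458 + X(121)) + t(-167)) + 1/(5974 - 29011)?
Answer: 39623639/23037 + 3*I*√455 ≈ 1720.0 + 63.992*I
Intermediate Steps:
t(Z) = 50 - 10*Z (t(Z) = (-5 + Z)*(-10) = 50 - 10*Z)
(√(-4458 + X(121)) + t(-167)) + 1/(5974 - 29011) = (√(-4458 + 3*121) + (50 - 10*(-167))) + 1/(5974 - 29011) = (√(-4458 + 363) + (50 + 1670)) + 1/(-23037) = (√(-4095) + 1720) - 1/23037 = (3*I*√455 + 1720) - 1/23037 = (1720 + 3*I*√455) - 1/23037 = 39623639/23037 + 3*I*√455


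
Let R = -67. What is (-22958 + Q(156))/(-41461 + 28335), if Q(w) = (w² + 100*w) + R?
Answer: -16911/13126 ≈ -1.2884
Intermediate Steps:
Q(w) = -67 + w² + 100*w (Q(w) = (w² + 100*w) - 67 = -67 + w² + 100*w)
(-22958 + Q(156))/(-41461 + 28335) = (-22958 + (-67 + 156² + 100*156))/(-41461 + 28335) = (-22958 + (-67 + 24336 + 15600))/(-13126) = (-22958 + 39869)*(-1/13126) = 16911*(-1/13126) = -16911/13126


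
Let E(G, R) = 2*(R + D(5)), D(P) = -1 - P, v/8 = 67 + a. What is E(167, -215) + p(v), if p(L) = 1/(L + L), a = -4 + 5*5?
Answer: -622335/1408 ≈ -442.00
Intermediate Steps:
a = 21 (a = -4 + 25 = 21)
v = 704 (v = 8*(67 + 21) = 8*88 = 704)
p(L) = 1/(2*L)
E(G, R) = -12 + 2*R (E(G, R) = 2*(R + (-1 - 1*5)) = 2*(R + (-1 - 5)) = 2*(R - 6) = 2*(-6 + R) = -12 + 2*R)
E(167, -215) + p(v) = (-12 + 2*(-215)) + (½)/704 = (-12 - 430) + (½)*(1/704) = -442 + 1/1408 = -622335/1408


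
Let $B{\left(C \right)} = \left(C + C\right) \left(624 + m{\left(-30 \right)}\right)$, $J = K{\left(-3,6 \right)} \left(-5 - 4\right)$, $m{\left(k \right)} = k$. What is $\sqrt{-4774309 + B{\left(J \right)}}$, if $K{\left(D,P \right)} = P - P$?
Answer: $i \sqrt{4774309} \approx 2185.0 i$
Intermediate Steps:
$K{\left(D,P \right)} = 0$
$J = 0$ ($J = 0 \left(-5 - 4\right) = 0 \left(-9\right) = 0$)
$B{\left(C \right)} = 1188 C$ ($B{\left(C \right)} = \left(C + C\right) \left(624 - 30\right) = 2 C 594 = 1188 C$)
$\sqrt{-4774309 + B{\left(J \right)}} = \sqrt{-4774309 + 1188 \cdot 0} = \sqrt{-4774309 + 0} = \sqrt{-4774309} = i \sqrt{4774309}$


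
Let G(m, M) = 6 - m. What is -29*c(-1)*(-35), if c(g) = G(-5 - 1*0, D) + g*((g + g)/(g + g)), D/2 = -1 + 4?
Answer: 10150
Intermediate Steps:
D = 6 (D = 2*(-1 + 4) = 2*3 = 6)
c(g) = 11 + g (c(g) = (6 - (-5 - 1*0)) + g*((g + g)/(g + g)) = (6 - (-5 + 0)) + g*((2*g)/((2*g))) = (6 - 1*(-5)) + g*((2*g)*(1/(2*g))) = (6 + 5) + g*1 = 11 + g)
-29*c(-1)*(-35) = -29*(11 - 1)*(-35) = -29*10*(-35) = -290*(-35) = 10150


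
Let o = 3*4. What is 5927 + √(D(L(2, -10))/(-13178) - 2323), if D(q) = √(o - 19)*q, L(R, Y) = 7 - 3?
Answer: 5927 + √(-100852861483 - 13178*I*√7)/6589 ≈ 5927.0 - 48.198*I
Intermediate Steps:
o = 12
L(R, Y) = 4
D(q) = I*q*√7 (D(q) = √(12 - 19)*q = √(-7)*q = (I*√7)*q = I*q*√7)
5927 + √(D(L(2, -10))/(-13178) - 2323) = 5927 + √((I*4*√7)/(-13178) - 2323) = 5927 + √((4*I*√7)*(-1/13178) - 2323) = 5927 + √(-2*I*√7/6589 - 2323) = 5927 + √(-2323 - 2*I*√7/6589)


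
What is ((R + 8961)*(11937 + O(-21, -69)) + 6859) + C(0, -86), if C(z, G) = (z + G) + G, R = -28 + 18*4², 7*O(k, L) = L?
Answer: 769908099/7 ≈ 1.0999e+8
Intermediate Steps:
O(k, L) = L/7
R = 260 (R = -28 + 18*16 = -28 + 288 = 260)
C(z, G) = z + 2*G (C(z, G) = (G + z) + G = z + 2*G)
((R + 8961)*(11937 + O(-21, -69)) + 6859) + C(0, -86) = ((260 + 8961)*(11937 + (⅐)*(-69)) + 6859) + (0 + 2*(-86)) = (9221*(11937 - 69/7) + 6859) + (0 - 172) = (9221*(83490/7) + 6859) - 172 = (769861290/7 + 6859) - 172 = 769909303/7 - 172 = 769908099/7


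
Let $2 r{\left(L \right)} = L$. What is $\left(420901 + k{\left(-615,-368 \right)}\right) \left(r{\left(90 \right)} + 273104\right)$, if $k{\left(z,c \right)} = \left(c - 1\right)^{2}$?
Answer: $152160928238$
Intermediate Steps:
$r{\left(L \right)} = \frac{L}{2}$
$k{\left(z,c \right)} = \left(-1 + c\right)^{2}$
$\left(420901 + k{\left(-615,-368 \right)}\right) \left(r{\left(90 \right)} + 273104\right) = \left(420901 + \left(-1 - 368\right)^{2}\right) \left(\frac{1}{2} \cdot 90 + 273104\right) = \left(420901 + \left(-369\right)^{2}\right) \left(45 + 273104\right) = \left(420901 + 136161\right) 273149 = 557062 \cdot 273149 = 152160928238$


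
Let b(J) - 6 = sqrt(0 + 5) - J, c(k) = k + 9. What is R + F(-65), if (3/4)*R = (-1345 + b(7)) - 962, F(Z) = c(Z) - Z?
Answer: -9205/3 + 4*sqrt(5)/3 ≈ -3065.4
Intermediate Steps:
c(k) = 9 + k
F(Z) = 9 (F(Z) = (9 + Z) - Z = 9)
b(J) = 6 + sqrt(5) - J (b(J) = 6 + (sqrt(0 + 5) - J) = 6 + (sqrt(5) - J) = 6 + sqrt(5) - J)
R = -9232/3 + 4*sqrt(5)/3 (R = 4*((-1345 + (6 + sqrt(5) - 1*7)) - 962)/3 = 4*((-1345 + (6 + sqrt(5) - 7)) - 962)/3 = 4*((-1345 + (-1 + sqrt(5))) - 962)/3 = 4*((-1346 + sqrt(5)) - 962)/3 = 4*(-2308 + sqrt(5))/3 = -9232/3 + 4*sqrt(5)/3 ≈ -3074.4)
R + F(-65) = (-9232/3 + 4*sqrt(5)/3) + 9 = -9205/3 + 4*sqrt(5)/3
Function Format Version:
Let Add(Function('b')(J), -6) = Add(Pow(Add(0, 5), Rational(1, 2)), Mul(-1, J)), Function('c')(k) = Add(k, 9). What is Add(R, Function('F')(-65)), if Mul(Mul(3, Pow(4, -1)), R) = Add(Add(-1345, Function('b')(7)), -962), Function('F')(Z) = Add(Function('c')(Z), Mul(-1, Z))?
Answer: Add(Rational(-9205, 3), Mul(Rational(4, 3), Pow(5, Rational(1, 2)))) ≈ -3065.4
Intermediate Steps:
Function('c')(k) = Add(9, k)
Function('F')(Z) = 9 (Function('F')(Z) = Add(Add(9, Z), Mul(-1, Z)) = 9)
Function('b')(J) = Add(6, Pow(5, Rational(1, 2)), Mul(-1, J)) (Function('b')(J) = Add(6, Add(Pow(Add(0, 5), Rational(1, 2)), Mul(-1, J))) = Add(6, Add(Pow(5, Rational(1, 2)), Mul(-1, J))) = Add(6, Pow(5, Rational(1, 2)), Mul(-1, J)))
R = Add(Rational(-9232, 3), Mul(Rational(4, 3), Pow(5, Rational(1, 2)))) (R = Mul(Rational(4, 3), Add(Add(-1345, Add(6, Pow(5, Rational(1, 2)), Mul(-1, 7))), -962)) = Mul(Rational(4, 3), Add(Add(-1345, Add(6, Pow(5, Rational(1, 2)), -7)), -962)) = Mul(Rational(4, 3), Add(Add(-1345, Add(-1, Pow(5, Rational(1, 2)))), -962)) = Mul(Rational(4, 3), Add(Add(-1346, Pow(5, Rational(1, 2))), -962)) = Mul(Rational(4, 3), Add(-2308, Pow(5, Rational(1, 2)))) = Add(Rational(-9232, 3), Mul(Rational(4, 3), Pow(5, Rational(1, 2)))) ≈ -3074.4)
Add(R, Function('F')(-65)) = Add(Add(Rational(-9232, 3), Mul(Rational(4, 3), Pow(5, Rational(1, 2)))), 9) = Add(Rational(-9205, 3), Mul(Rational(4, 3), Pow(5, Rational(1, 2))))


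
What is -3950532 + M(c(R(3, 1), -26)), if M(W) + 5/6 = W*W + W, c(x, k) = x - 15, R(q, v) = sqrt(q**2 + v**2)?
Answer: -23701877/6 - 29*sqrt(10) ≈ -3.9504e+6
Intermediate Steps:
c(x, k) = -15 + x
M(W) = -5/6 + W + W**2 (M(W) = -5/6 + (W*W + W) = -5/6 + (W**2 + W) = -5/6 + (W + W**2) = -5/6 + W + W**2)
-3950532 + M(c(R(3, 1), -26)) = -3950532 + (-5/6 + (-15 + sqrt(3**2 + 1**2)) + (-15 + sqrt(3**2 + 1**2))**2) = -3950532 + (-5/6 + (-15 + sqrt(9 + 1)) + (-15 + sqrt(9 + 1))**2) = -3950532 + (-5/6 + (-15 + sqrt(10)) + (-15 + sqrt(10))**2) = -3950532 + (-95/6 + sqrt(10) + (-15 + sqrt(10))**2) = -23703287/6 + sqrt(10) + (-15 + sqrt(10))**2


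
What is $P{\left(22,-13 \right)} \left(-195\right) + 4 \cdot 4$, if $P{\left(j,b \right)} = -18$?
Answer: $3526$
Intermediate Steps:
$P{\left(22,-13 \right)} \left(-195\right) + 4 \cdot 4 = \left(-18\right) \left(-195\right) + 4 \cdot 4 = 3510 + 16 = 3526$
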